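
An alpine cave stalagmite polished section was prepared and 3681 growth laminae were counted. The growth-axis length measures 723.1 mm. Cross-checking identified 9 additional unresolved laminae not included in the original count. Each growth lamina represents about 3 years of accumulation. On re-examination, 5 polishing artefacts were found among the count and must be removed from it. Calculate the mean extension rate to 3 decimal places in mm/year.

After corrections the count is 3681 − 5 + 9 = 3685 growth laminae.
At 3 years per growth lamina, 3685 × 3 = 11055 years.
Mean rate = 723.1 mm / 11055 years ≈ 0.065 mm/year.

0.065 mm/year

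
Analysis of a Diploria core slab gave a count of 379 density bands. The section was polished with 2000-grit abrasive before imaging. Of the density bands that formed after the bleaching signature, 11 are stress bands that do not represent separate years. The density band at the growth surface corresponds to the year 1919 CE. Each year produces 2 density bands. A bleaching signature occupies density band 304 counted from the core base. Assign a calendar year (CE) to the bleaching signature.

The bleaching signature sits at density band 304 from the core base, so 379 − 304 = 75 density bands formed after it.
Excluding 11 false density bands: 75 − 11 = 64.
Dividing by 2 density bands per year: 64 / 2 = 32 years.
1919 − 32 = 1887 CE.

1887 CE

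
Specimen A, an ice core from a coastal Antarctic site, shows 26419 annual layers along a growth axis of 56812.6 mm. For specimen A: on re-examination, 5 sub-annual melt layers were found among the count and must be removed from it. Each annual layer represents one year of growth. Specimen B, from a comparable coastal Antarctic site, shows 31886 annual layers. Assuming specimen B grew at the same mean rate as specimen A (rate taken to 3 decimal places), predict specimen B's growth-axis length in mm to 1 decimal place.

68586.8 mm

Specimen A: after corrections the count is 26419 − 5 = 26414 annual layers.
A: Extension rate ≈ 56812.6 / 26414 = 2.151 mm/yr.
B's length ≈ 2.151 × 31886 = 68586.8 mm.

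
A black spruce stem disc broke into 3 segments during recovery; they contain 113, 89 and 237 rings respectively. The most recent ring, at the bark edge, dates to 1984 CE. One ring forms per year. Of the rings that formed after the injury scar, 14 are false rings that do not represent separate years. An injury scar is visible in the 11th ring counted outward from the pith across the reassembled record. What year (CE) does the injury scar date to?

1570 CE

Total rings = 113 + 89 + 237 = 439.
Between ring 11 and the bark edge there are 439 − 11 = 428 rings.
428 − 14 false = 414 true rings after the injury scar.
1984 − 414 = 1570 CE.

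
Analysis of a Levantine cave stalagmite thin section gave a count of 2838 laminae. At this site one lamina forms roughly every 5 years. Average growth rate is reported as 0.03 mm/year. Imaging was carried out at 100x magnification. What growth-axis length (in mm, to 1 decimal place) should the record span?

At 5 years per lamina, 2838 × 5 = 14190 years.
14190 years at 0.03 mm/year gives 0.03 × 14190 = 425.7 mm.

425.7 mm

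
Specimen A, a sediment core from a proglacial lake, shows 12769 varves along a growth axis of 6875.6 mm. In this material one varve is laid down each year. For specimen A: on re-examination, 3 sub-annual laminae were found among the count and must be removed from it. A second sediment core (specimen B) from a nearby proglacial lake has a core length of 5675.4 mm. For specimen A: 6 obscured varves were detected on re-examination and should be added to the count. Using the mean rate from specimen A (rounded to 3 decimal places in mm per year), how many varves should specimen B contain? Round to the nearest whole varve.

10549 varves

Specimen A: after corrections the count is 12769 − 3 + 6 = 12772 varves.
A: Extension rate ≈ 6875.6 / 12772 = 0.538 mm per year.
B spans 5675.4 / 0.538 = 10549.07 years ≈ 10549 varves.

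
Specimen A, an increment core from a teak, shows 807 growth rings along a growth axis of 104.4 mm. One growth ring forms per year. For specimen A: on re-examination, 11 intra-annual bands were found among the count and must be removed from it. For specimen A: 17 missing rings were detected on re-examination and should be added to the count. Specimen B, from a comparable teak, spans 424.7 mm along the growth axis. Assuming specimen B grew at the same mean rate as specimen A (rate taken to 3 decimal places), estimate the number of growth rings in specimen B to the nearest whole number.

3318 growth rings

Specimen A: true growth ring count = 807 − 11 + 17 = 813.
A: Extension rate ≈ 104.4 / 813 = 0.128 mm per year.
Specimen B: 424.7 mm / 0.128 mm per year = 3317.97 years ≈ 3318 growth rings.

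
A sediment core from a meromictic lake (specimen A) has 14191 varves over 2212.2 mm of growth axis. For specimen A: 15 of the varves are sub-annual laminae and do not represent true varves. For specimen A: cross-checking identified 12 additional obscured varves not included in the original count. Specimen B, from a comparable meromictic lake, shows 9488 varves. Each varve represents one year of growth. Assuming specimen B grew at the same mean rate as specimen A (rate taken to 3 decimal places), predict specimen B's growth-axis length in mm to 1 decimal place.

1480.1 mm

Specimen A: adjusted count: 14191 − 15 + 12 = 14188 varves.
A: Extension rate ≈ 2212.2 / 14188 = 0.156 mm/year.
Length of B = 0.156 × 9488 = 1480.1 mm.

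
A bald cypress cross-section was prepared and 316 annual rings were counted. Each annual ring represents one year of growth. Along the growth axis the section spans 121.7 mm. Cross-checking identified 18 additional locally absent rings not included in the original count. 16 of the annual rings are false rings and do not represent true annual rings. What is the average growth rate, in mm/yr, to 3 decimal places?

0.383 mm/yr

After corrections the count is 316 − 16 + 18 = 318 annual rings.
121.7 mm over 318 years gives 121.7 / 318 ≈ 0.383 mm/yr.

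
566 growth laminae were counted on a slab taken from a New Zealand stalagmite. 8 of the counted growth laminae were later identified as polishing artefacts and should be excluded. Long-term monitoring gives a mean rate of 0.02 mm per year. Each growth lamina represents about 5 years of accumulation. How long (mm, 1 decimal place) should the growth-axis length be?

55.8 mm

True growth lamina count = 566 − 8 = 558.
558 growth laminae at 5 years each span 558 × 5 = 2790 years.
Length ≈ 0.02 × 2790 = 55.8 mm.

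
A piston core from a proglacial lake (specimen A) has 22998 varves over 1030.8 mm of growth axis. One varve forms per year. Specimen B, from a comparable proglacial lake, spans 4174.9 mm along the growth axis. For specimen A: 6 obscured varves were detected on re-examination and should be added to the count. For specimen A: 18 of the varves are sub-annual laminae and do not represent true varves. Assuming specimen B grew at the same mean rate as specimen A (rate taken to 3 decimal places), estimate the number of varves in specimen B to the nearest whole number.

92776 varves

Specimen A: adjusted count: 22998 − 18 + 6 = 22986 varves.
A: Mean rate = 1030.8 mm / 22986 years ≈ 0.045 mm/year.
For B, 4174.9 / 0.045 = 92775.56 years ≈ 92776 varves.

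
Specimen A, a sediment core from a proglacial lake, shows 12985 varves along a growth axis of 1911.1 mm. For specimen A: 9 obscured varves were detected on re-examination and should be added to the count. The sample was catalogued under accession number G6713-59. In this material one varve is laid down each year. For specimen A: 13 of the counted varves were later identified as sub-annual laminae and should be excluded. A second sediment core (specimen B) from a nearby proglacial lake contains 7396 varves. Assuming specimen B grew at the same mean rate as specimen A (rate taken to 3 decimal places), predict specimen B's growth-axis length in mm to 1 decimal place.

1087.2 mm

Specimen A: correcting the raw count gives 12985 − 13 + 9 = 12981 true varves.
A: Extension rate ≈ 1911.1 / 12981 = 0.147 mm per year.
Length of B = 0.147 × 7396 = 1087.2 mm.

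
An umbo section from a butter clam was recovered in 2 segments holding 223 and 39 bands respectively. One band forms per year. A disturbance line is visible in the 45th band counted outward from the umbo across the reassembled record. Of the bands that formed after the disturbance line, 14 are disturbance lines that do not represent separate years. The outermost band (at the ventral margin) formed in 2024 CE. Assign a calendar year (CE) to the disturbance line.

1821 CE

Total bands = 223 + 39 = 262.
262 − 45 = 217 bands lie beyond the disturbance line toward the ventral margin.
217 − 14 false = 203 true bands after the disturbance line.
2024 − 203 = 1821 CE.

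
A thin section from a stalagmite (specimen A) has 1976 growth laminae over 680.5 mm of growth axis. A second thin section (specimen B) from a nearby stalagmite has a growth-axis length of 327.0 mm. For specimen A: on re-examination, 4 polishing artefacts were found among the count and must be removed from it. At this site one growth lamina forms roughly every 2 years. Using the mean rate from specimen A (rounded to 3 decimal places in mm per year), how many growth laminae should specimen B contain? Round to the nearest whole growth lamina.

945 growth laminae

Specimen A: true growth lamina count = 1976 − 4 = 1972.
Specimen A: 1972 growth laminae at 2 years each span 1972 × 2 = 3944 years.
A: Extension rate ≈ 680.5 / 3944 = 0.173 mm per year.
For B, 327.0 / 0.173 = 1890.17 years; at 2 years per growth lamina that is 1890.17 / 2 ≈ 945 growth laminae.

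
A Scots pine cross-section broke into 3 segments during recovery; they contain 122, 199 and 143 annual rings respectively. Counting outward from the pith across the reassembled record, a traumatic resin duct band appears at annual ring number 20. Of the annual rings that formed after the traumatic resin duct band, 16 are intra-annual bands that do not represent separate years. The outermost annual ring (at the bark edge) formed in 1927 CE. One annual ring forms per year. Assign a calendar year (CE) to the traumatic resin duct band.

Total annual rings = 122 + 199 + 143 = 464.
464 − 20 = 444 annual rings lie beyond the traumatic resin duct band toward the bark edge.
Removing the 16 false annual rings leaves 444 − 16 = 428 true annual rings beyond the traumatic resin duct band.
1927 − 428 = 1499 CE.

1499 CE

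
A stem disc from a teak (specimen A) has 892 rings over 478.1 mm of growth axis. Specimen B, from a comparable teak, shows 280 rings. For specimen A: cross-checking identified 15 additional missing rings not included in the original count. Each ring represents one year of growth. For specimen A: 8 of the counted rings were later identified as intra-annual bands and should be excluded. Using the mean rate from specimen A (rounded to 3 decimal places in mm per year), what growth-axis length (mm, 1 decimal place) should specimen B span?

Specimen A: true ring count = 892 − 8 + 15 = 899.
A: 478.1 mm over 899 years gives 478.1 / 899 ≈ 0.532 mm per year.
Length of B = 0.532 × 280 = 149.0 mm.

149.0 mm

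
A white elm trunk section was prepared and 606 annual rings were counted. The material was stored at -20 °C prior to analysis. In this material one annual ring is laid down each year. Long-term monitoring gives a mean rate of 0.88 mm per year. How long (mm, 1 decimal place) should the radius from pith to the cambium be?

606 years of growth are recorded.
Predicted length = 0.88 mm/year × 606 years = 533.3 mm.

533.3 mm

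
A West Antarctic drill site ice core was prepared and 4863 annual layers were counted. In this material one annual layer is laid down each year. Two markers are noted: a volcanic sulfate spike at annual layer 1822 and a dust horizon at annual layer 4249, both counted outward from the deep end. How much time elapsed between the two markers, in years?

Separation: 4249 − 1822 = 2427 annual layers.
That is 2427 years at one annual layer per year.

2427 years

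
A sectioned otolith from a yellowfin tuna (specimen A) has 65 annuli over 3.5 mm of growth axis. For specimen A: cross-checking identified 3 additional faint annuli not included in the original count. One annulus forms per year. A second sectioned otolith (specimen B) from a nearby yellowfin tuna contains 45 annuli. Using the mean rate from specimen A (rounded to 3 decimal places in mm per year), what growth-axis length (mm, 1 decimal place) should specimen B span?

Specimen A: adjusted count: 65 + 3 = 68 annuli.
A: 3.5 mm over 68 years gives 3.5 / 68 ≈ 0.051 mm/year.
Length of B = 0.051 × 45 = 2.3 mm.

2.3 mm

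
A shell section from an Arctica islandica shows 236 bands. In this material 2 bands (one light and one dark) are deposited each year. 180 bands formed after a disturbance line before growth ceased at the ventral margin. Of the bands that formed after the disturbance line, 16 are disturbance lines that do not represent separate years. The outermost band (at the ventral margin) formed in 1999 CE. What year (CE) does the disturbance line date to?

1917 CE

180 bands post-date the disturbance line.
180 − 16 false = 164 true bands after the disturbance line.
164 bands at 2 per year is 164 / 2 = 82 years.
Counting back 82 years from 1999 CE places the disturbance line in 1999 − 82 = 1917 CE.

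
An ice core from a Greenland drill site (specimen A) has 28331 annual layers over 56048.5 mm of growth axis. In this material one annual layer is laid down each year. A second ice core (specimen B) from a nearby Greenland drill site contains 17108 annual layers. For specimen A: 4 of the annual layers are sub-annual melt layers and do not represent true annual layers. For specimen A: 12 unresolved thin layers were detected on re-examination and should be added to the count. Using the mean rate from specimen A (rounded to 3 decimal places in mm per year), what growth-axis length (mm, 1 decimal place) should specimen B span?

33839.6 mm

Specimen A: adjusted count: 28331 − 4 + 12 = 28339 annual layers.
A: Extension rate ≈ 56048.5 / 28339 = 1.978 mm per year.
Length of B = 1.978 × 17108 = 33839.6 mm.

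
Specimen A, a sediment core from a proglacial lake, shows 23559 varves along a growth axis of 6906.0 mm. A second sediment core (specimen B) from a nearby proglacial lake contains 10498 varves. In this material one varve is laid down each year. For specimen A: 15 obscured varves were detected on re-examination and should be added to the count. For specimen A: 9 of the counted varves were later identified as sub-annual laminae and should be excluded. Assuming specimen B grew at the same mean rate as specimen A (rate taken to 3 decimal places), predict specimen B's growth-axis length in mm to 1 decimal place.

3075.9 mm

Specimen A: after corrections the count is 23559 − 9 + 15 = 23565 varves.
A: Mean rate = 6906.0 mm / 23565 years ≈ 0.293 mm/yr.
Length of B = 0.293 × 10498 = 3075.9 mm.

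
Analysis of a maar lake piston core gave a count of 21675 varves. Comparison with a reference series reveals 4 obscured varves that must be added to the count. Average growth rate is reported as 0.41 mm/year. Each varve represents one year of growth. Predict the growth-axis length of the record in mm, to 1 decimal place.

True varve count = 21675 + 4 = 21679.
21679 years at 0.41 mm/year gives 0.41 × 21679 = 8888.4 mm.

8888.4 mm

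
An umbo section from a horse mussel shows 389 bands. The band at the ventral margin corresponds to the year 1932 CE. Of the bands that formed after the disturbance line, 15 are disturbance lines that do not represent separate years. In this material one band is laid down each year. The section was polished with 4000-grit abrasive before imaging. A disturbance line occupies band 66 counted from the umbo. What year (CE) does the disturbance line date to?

389 − 66 = 323 bands lie beyond the disturbance line toward the ventral margin.
323 − 15 false = 308 true bands after the disturbance line.
The band at the ventral margin is 1932 CE, so the disturbance line dates to 1932 − 308 = 1624 CE.

1624 CE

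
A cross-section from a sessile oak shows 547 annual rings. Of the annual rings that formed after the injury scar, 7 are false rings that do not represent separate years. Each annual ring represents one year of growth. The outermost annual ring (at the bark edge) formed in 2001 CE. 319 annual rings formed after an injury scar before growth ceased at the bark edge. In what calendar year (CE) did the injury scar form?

319 annual rings formed after the injury scar.
Removing the 7 false annual rings leaves 319 − 7 = 312 true annual rings beyond the injury scar.
2001 − 312 = 1689 CE.

1689 CE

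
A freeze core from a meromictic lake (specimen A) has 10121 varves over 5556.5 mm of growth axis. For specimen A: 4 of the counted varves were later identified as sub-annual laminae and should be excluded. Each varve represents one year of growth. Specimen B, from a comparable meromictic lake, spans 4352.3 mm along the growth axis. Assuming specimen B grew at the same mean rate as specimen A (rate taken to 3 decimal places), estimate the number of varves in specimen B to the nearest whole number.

7928 varves

Specimen A: correcting the raw count gives 10121 − 4 = 10117 true varves.
A: 5556.5 mm over 10117 years gives 5556.5 / 10117 ≈ 0.549 mm/year.
For B, 4352.3 / 0.549 = 7927.69 years ≈ 7928 varves.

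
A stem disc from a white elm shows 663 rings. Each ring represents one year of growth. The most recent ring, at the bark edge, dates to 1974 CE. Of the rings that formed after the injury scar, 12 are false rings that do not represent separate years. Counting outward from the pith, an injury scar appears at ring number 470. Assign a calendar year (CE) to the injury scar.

663 − 470 = 193 rings lie beyond the injury scar toward the bark edge.
Excluding 12 false rings: 193 − 12 = 181.
Counting back 181 years from 1974 CE places the injury scar in 1974 − 181 = 1793 CE.

1793 CE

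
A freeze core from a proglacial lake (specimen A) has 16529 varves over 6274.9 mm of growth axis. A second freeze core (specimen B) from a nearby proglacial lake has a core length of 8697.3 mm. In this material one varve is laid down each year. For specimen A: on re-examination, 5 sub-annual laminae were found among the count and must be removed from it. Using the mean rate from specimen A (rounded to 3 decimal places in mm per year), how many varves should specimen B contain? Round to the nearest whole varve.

22888 varves

Specimen A: correcting the raw count gives 16529 − 5 = 16524 true varves.
A: 6274.9 mm over 16524 years gives 6274.9 / 16524 ≈ 0.380 mm/yr.
For B, 8697.3 / 0.380 = 22887.63 years ≈ 22888 varves.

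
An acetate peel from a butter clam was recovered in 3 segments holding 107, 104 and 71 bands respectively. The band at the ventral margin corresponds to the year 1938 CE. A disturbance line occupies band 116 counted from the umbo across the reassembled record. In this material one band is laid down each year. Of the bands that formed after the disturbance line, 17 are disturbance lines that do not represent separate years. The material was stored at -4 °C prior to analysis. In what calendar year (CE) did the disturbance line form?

Total bands = 107 + 104 + 71 = 282.
The disturbance line sits at band 116 from the umbo, so 282 − 116 = 166 bands formed after it.
Removing the 17 false bands leaves 166 − 17 = 149 true bands beyond the disturbance line.
Counting back 149 years from 1938 CE places the disturbance line in 1938 − 149 = 1789 CE.

1789 CE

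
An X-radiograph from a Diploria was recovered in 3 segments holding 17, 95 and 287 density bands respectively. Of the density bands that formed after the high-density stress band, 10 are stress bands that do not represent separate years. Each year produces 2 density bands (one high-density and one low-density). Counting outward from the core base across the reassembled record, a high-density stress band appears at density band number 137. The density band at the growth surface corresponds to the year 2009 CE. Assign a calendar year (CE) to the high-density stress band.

Total density bands = 17 + 95 + 287 = 399.
Between density band 137 and the growth surface there are 399 − 137 = 262 density bands.
262 − 10 false = 252 true density bands after the high-density stress band.
Dividing by 2 density bands per year: 252 / 2 = 126 years.
The density band at the growth surface is 2009 CE, so the high-density stress band dates to 2009 − 126 = 1883 CE.

1883 CE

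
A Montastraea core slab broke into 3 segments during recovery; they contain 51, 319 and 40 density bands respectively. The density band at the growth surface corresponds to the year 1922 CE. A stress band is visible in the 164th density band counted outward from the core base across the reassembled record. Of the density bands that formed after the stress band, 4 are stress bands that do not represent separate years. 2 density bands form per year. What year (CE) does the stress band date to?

Total density bands = 51 + 319 + 40 = 410.
The stress band sits at density band 164 from the core base, so 410 − 164 = 246 density bands formed after it.
Removing the 4 false density bands leaves 246 − 4 = 242 true density bands beyond the stress band.
242 density bands at 2 per year is 242 / 2 = 121 years.
Counting back 121 years from 1922 CE places the stress band in 1922 − 121 = 1801 CE.

1801 CE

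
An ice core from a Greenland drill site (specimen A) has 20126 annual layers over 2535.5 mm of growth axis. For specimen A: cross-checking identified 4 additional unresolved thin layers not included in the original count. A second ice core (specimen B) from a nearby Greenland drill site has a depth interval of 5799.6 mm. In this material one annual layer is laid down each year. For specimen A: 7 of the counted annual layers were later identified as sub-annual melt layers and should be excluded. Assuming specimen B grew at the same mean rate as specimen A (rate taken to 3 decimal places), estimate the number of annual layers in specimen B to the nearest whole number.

46029 annual layers

Specimen A: true annual layer count = 20126 − 7 + 4 = 20123.
A: 2535.5 mm over 20123 years gives 2535.5 / 20123 ≈ 0.126 mm/year.
Specimen B: 5799.6 mm / 0.126 mm per year = 46028.57 years ≈ 46029 annual layers.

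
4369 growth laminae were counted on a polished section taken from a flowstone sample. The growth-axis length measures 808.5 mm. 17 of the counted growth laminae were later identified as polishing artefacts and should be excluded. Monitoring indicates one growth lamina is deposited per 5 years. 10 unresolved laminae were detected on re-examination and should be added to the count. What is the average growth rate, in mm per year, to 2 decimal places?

0.04 mm per year

After corrections the count is 4369 − 17 + 10 = 4362 growth laminae.
At 5 years per growth lamina, 4362 × 5 = 21810 years.
Mean rate = 808.5 mm / 21810 years ≈ 0.04 mm per year.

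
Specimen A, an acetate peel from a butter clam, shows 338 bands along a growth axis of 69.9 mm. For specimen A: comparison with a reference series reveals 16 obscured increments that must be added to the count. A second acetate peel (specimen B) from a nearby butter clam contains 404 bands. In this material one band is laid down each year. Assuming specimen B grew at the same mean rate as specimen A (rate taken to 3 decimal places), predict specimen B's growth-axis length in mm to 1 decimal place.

79.6 mm

Specimen A: true band count = 338 + 16 = 354.
A: 69.9 mm over 354 years gives 69.9 / 354 ≈ 0.197 mm/year.
Length of B = 0.197 × 404 = 79.6 mm.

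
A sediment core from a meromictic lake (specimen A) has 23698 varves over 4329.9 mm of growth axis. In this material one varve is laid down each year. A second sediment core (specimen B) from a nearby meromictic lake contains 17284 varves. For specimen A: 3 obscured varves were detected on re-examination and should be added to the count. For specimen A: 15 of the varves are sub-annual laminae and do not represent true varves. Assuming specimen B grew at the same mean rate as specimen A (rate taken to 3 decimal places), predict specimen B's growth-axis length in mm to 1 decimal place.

3163.0 mm

Specimen A: correcting the raw count gives 23698 − 15 + 3 = 23686 true varves.
A: Mean rate = 4329.9 mm / 23686 years ≈ 0.183 mm/yr.
For B, 0.183 mm/year × 17284 years = 3163.0 mm.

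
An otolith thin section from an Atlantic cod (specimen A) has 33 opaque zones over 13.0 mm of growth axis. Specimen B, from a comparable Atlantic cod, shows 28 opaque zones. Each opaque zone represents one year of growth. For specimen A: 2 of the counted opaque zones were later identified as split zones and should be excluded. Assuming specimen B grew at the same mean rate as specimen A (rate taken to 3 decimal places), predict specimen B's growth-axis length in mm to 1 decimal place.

Specimen A: true opaque zone count = 33 − 2 = 31.
A: 13.0 mm over 31 years gives 13.0 / 31 ≈ 0.419 mm/year.
Length of B = 0.419 × 28 = 11.7 mm.

11.7 mm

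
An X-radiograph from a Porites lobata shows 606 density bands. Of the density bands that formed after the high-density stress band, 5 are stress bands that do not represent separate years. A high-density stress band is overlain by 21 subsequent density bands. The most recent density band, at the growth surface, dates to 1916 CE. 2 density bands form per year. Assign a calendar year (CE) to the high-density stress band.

1908 CE

21 density bands formed after the high-density stress band.
Removing the 5 false density bands leaves 21 − 5 = 16 true density bands beyond the high-density stress band.
16 density bands at 2 per year is 16 / 2 = 8 years.
The density band at the growth surface is 1916 CE, so the high-density stress band dates to 1916 − 8 = 1908 CE.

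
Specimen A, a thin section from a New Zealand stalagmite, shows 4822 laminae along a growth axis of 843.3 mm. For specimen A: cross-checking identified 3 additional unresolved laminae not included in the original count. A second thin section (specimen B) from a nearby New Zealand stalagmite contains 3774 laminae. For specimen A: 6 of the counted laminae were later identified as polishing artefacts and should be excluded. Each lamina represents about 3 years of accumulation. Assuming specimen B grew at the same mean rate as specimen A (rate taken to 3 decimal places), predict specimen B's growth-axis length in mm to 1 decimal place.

Specimen A: true lamina count = 4822 − 6 + 3 = 4819.
Specimen A: at 3 years per lamina, 4819 × 3 = 14457 years.
A: Mean rate = 843.3 mm / 14457 years ≈ 0.058 mm per year.
Specimen B: multiplying by 3 years per lamina: 3774 × 3 = 11322 years. Length of B = 0.058 × 11322 = 656.7 mm.

656.7 mm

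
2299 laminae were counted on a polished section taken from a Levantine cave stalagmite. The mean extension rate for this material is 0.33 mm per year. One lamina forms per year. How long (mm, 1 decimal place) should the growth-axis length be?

The record spans 2299 years at 0.33 mm per year.
Predicted length = 0.33 mm/year × 2299 years = 758.7 mm.

758.7 mm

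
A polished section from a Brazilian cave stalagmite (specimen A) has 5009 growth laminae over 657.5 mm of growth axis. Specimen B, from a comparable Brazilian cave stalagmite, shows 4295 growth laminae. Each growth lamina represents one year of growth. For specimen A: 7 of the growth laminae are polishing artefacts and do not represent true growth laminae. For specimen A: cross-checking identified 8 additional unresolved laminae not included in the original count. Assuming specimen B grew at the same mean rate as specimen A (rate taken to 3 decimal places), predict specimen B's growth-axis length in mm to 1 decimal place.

562.6 mm

Specimen A: adjusted count: 5009 − 7 + 8 = 5010 growth laminae.
A: 657.5 mm over 5010 years gives 657.5 / 5010 ≈ 0.131 mm per year.
Length of B = 0.131 × 4295 = 562.6 mm.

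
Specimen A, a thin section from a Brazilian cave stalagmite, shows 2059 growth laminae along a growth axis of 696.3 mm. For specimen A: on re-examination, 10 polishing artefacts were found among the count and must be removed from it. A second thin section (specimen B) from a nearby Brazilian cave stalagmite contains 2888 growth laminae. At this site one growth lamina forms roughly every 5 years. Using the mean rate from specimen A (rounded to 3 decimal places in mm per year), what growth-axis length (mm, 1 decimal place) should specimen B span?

Specimen A: adjusted count: 2059 − 10 = 2049 growth laminae.
Specimen A: at 5 years per growth lamina, 2049 × 5 = 10245 years.
A: Mean rate = 696.3 mm / 10245 years ≈ 0.068 mm/year.
Specimen B: at 5 years per growth lamina, 2888 × 5 = 14440 years. B's length ≈ 0.068 × 14440 = 981.9 mm.

981.9 mm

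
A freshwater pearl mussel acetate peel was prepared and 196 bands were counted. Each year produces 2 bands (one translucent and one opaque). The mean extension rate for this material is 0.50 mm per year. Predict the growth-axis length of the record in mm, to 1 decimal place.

49.0 mm

With 2 bands per year, 196 / 2 = 98 years.
Length ≈ 0.50 × 98 = 49.0 mm.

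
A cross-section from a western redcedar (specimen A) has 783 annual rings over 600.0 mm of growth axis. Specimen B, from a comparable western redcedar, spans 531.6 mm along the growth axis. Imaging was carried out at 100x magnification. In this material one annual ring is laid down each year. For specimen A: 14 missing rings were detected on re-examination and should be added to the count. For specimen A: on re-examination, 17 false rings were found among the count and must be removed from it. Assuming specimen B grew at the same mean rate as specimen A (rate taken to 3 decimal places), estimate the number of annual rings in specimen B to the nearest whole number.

691 annual rings

Specimen A: correcting the raw count gives 783 − 17 + 14 = 780 true annual rings.
A: Mean rate = 600.0 mm / 780 years ≈ 0.769 mm/year.
Specimen B: 531.6 mm / 0.769 mm per year = 691.29 years ≈ 691 annual rings.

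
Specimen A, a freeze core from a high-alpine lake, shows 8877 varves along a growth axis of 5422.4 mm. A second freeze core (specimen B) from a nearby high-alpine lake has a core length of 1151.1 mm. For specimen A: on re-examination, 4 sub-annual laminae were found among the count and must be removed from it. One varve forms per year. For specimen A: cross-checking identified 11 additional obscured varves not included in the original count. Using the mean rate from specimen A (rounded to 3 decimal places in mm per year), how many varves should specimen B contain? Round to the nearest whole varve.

Specimen A: true varve count = 8877 − 4 + 11 = 8884.
A: 5422.4 mm over 8884 years gives 5422.4 / 8884 ≈ 0.610 mm/year.
B spans 1151.1 / 0.610 = 1887.05 years ≈ 1887 varves.

1887 varves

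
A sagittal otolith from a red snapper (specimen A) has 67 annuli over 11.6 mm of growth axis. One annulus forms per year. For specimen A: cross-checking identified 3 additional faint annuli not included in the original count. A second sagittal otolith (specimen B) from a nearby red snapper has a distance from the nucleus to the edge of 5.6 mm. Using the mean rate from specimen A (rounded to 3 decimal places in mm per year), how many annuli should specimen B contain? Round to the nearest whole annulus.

34 annuli

Specimen A: after corrections the count is 67 + 3 = 70 annuli.
A: 11.6 mm over 70 years gives 11.6 / 70 ≈ 0.166 mm per year.
B spans 5.6 / 0.166 = 33.73 years ≈ 34 annuli.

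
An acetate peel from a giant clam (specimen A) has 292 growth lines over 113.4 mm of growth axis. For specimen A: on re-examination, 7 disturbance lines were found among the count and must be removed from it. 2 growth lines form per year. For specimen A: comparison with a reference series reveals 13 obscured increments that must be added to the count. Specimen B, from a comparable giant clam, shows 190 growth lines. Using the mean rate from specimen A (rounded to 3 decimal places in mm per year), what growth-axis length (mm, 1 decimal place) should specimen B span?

72.3 mm

Specimen A: correcting the raw count gives 292 − 7 + 13 = 298 true growth lines.
Specimen A: with 2 growth lines per year, 298 / 2 = 149 years.
A: Extension rate ≈ 113.4 / 149 = 0.761 mm per year.
Specimen B: with 2 growth lines per year, 190 / 2 = 95 years. Length of B = 0.761 × 95 = 72.3 mm.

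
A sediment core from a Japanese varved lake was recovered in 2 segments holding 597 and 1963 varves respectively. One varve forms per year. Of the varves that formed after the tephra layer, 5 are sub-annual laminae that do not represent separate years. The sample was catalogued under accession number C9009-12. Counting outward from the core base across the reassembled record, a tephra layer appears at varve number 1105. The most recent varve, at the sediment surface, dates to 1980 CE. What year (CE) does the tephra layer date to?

530 CE

Total varves = 597 + 1963 = 2560.
The tephra layer sits at varve 1105 from the core base, so 2560 − 1105 = 1455 varves formed after it.
Excluding 5 false varves: 1455 − 5 = 1450.
Counting back 1450 years from 1980 CE places the tephra layer in 1980 − 1450 = 530 CE.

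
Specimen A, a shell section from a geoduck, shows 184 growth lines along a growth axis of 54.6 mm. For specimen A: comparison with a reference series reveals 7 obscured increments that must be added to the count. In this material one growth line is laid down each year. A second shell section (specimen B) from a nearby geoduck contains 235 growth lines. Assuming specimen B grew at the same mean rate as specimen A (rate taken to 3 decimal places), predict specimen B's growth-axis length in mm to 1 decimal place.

67.2 mm

Specimen A: correcting the raw count gives 184 + 7 = 191 true growth lines.
A: Extension rate ≈ 54.6 / 191 = 0.286 mm/yr.
For B, 0.286 mm/year × 235 years = 67.2 mm.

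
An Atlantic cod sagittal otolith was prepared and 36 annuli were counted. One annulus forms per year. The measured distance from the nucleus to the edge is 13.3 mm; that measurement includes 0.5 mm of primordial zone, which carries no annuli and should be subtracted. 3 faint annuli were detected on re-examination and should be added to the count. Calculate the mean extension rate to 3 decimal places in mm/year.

0.328 mm/year

True annulus count = 36 + 3 = 39.
The growth record spans 13.3 − 0.5 = 12.8 mm.
Extension rate ≈ 12.8 / 39 = 0.328 mm/year.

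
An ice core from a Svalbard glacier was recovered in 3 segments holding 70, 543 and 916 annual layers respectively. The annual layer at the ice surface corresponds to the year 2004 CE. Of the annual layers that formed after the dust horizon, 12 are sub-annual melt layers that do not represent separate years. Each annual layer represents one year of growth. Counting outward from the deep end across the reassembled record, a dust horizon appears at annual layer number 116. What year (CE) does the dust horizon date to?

603 CE

Total annual layers = 70 + 543 + 916 = 1529.
Between annual layer 116 and the ice surface there are 1529 − 116 = 1413 annual layers.
1413 − 12 false = 1401 true annual layers after the dust horizon.
Counting back 1401 years from 2004 CE places the dust horizon in 2004 − 1401 = 603 CE.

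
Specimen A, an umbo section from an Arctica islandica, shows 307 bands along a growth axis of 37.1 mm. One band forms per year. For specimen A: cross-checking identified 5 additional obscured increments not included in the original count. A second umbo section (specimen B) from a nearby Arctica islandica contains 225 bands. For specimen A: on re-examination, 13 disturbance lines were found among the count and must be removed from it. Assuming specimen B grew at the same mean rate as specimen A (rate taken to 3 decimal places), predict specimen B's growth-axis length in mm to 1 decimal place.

Specimen A: adjusted count: 307 − 13 + 5 = 299 bands.
A: 37.1 mm over 299 years gives 37.1 / 299 ≈ 0.124 mm/yr.
Length of B = 0.124 × 225 = 27.9 mm.

27.9 mm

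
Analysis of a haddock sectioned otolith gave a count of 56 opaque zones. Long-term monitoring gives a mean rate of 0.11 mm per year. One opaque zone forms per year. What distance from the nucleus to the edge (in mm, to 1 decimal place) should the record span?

6.2 mm

56 years of growth are recorded.
Length ≈ 0.11 × 56 = 6.2 mm.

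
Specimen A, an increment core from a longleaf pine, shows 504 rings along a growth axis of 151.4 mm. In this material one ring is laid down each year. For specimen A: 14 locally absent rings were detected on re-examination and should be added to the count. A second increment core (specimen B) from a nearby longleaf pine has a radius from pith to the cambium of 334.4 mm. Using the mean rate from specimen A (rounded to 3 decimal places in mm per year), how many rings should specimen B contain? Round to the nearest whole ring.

1145 rings

Specimen A: adjusted count: 504 + 14 = 518 rings.
A: 151.4 mm over 518 years gives 151.4 / 518 ≈ 0.292 mm/yr.
B spans 334.4 / 0.292 = 1145.21 years ≈ 1145 rings.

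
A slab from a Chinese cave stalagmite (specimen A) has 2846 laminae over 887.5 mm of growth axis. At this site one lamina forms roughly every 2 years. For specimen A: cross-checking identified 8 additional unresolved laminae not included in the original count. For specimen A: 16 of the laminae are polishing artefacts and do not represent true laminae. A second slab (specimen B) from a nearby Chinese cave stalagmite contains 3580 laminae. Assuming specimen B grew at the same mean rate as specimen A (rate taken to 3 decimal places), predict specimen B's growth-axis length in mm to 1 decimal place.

1117.0 mm

Specimen A: correcting the raw count gives 2846 − 16 + 8 = 2838 true laminae.
Specimen A: multiplying by 2 years per lamina: 2838 × 2 = 5676 years.
A: 887.5 mm over 5676 years gives 887.5 / 5676 ≈ 0.156 mm/yr.
Specimen B: multiplying by 2 years per lamina: 3580 × 2 = 7160 years. Length of B = 0.156 × 7160 = 1117.0 mm.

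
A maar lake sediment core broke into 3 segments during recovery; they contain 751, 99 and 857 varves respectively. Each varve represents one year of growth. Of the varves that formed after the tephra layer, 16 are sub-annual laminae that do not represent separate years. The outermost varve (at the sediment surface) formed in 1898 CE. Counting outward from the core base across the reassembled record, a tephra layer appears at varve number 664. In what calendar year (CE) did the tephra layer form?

871 CE

Total varves = 751 + 99 + 857 = 1707.
Between varve 664 and the sediment surface there are 1707 − 664 = 1043 varves.
Removing the 16 false varves leaves 1043 − 16 = 1027 true varves beyond the tephra layer.
1898 − 1027 = 871 CE.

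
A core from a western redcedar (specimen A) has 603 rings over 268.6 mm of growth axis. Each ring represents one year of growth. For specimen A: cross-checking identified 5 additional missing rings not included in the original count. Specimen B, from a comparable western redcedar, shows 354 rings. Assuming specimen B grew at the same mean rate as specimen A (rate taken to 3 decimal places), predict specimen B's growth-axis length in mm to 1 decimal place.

Specimen A: after corrections the count is 603 + 5 = 608 rings.
A: Mean rate = 268.6 mm / 608 years ≈ 0.442 mm per year.
For B, 0.442 mm/year × 354 years = 156.5 mm.

156.5 mm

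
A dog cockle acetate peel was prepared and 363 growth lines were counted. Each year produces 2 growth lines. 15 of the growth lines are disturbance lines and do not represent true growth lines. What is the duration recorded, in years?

174 years

After corrections the count is 363 − 15 = 348 growth lines.
348 growth lines at 2 per year is 348 / 2 = 174 years.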